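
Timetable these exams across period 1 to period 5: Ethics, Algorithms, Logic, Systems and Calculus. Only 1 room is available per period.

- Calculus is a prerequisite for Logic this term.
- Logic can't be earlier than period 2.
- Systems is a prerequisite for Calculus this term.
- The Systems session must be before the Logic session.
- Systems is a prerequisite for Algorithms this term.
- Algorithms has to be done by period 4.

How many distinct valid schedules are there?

Splitting on Ethics: it can be period 1 (2), period 2 (2), period 3 (2), period 4 (2), period 5 (3). Listing each branch's schedules as (Algorithms, Logic, Systems, Calculus) by period number:
Ethics=period 1: (3,5,2,4) (4,5,2,3) — 2.
Ethics=period 2: (3,5,1,4) (4,5,1,3) — 2.
Ethics=period 3: (2,5,1,4) (4,5,1,2) — 2.
Ethics=period 4: (2,5,1,3) (3,5,1,2) — 2.
Ethics=period 5: (2,4,1,3) (3,4,1,2) (4,3,1,2) — 3.
Summing: 2 + 2 + 2 + 2 + 3 = 11.

11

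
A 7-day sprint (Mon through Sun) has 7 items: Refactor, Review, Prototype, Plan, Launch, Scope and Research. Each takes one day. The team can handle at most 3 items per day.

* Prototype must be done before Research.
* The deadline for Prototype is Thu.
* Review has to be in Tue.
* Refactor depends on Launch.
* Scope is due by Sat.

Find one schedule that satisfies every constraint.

Plan -> Wed, Review -> Tue, Refactor -> Tue, Scope -> Mon, Launch -> Mon, Prototype -> Mon, Research -> Tue

Checking: Launch(Mon) before Refactor(Tue); Prototype(Mon) before Research(Tue); Scope=Mon in [Mon,Sat]; Prototype=Mon in [Mon,Thu]; Review=Tue in [Tue,Tue]; max 3 per day (cap 3).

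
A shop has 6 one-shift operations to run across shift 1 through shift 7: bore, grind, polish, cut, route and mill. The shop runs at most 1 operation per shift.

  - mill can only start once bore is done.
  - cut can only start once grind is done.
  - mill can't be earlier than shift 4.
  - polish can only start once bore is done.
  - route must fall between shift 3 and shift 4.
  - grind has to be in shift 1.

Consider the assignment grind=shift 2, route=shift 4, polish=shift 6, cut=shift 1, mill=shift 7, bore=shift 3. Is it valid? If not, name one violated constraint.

Invalid. cut can only start once grind is done.

The shop runs at most 1 operation per shift — holds.
cut can only start once grind is done — violated.
route must fall between shift 3 and shift 4 — holds.
mill can only start once bore is done — holds.
mill can't be earlier than shift 4 — holds.
grind has to be in shift 1 — violated.
polish can only start once bore is done — holds.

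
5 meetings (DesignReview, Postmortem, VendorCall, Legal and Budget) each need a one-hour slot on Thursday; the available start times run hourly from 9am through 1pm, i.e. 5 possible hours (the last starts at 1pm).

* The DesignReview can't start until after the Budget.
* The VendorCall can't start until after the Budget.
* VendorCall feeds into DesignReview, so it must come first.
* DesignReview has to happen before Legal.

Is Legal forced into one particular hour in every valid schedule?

No

Legal can be 12pm (e.g. Legal in 12pm; Budget in 9am; DesignReview in 11am; Postmortem in 9am; VendorCall in 10am) or 1pm (e.g. Postmortem -> 9am, DesignReview -> 11am, Legal -> 1pm, Budget -> 9am, VendorCall -> 10am).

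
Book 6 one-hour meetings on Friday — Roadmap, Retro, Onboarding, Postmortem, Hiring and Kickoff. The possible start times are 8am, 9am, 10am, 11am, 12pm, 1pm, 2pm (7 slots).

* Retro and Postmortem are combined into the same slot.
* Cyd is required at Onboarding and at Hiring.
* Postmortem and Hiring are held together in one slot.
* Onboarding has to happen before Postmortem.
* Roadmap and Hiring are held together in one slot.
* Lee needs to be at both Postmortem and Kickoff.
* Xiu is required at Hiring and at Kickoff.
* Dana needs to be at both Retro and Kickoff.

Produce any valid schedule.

Postmortem=9am; Retro=9am; Roadmap=9am; Hiring=9am; Onboarding=8am; Kickoff=8am

Checking: Onboarding(8am) before Postmortem(9am); Postmortem(9am) != Kickoff(8am); Onboarding(8am) != Hiring(9am); Retro(9am) != Kickoff(8am); Hiring(9am) != Kickoff(8am); Retro = Postmortem = 9am; Roadmap = Hiring = 9am; Postmortem = Hiring = 9am.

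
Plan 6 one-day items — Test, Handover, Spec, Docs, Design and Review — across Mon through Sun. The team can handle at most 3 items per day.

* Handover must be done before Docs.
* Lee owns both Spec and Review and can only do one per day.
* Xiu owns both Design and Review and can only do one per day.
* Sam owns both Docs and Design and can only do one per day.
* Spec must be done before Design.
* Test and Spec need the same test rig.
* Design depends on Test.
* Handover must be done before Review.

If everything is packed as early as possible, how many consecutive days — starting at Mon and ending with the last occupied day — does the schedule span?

The precedence chain requires at least 2 distinct days.
With at most 3 per day and 6 work items, at least 2 days are needed.
Could 2 days be enough, i.e. nothing placed later than Tue? No: Design must come after Spec (at Mon or later) → {Tue}; Review must come after Handover (at Mon or later) → {Tue}; Review can't share with Design (Tue) → nothing is left.
So 2 days is not enough.
3 works (last occupied day: Wed): for example Spec in Mon; Docs in Tue; Review in Tue; Test in Tue; Design in Wed; Handover in Mon.

3 days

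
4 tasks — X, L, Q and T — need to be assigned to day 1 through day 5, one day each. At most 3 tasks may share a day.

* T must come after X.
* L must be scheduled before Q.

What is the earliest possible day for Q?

Precedence pushes Q to at least day 2.
Q at day 2 is achievable: Q -> day 2; T -> day 2; X -> day 1; L -> day 1.

day 2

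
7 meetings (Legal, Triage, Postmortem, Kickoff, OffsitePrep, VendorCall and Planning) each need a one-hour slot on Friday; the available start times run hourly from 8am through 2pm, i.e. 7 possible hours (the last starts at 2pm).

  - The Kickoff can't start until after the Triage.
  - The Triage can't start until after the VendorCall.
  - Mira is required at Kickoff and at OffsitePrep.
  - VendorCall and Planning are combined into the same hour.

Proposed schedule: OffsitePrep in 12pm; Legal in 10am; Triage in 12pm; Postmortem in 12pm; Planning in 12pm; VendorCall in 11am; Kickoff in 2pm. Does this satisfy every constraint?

VendorCall and Planning are combined into the same hour — violated.
Mira is required at Kickoff and at OffsitePrep — holds.
The Kickoff can't start until after the Triage — holds.
The Triage can't start until after the VendorCall — holds.

No — it violates: VendorCall and Planning are combined into the same hour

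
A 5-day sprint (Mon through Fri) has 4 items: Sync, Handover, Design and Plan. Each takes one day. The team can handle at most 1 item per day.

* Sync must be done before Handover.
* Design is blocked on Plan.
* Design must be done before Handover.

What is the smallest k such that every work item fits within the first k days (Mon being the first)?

The precedence chain requires at least 3 distinct days.
With at most 1 per day and 4 work items, at least 4 days are needed.
4 works (last occupied day: Thu): for example Handover -> Thu; Sync -> Wed; Plan -> Mon; Design -> Tue.

4 days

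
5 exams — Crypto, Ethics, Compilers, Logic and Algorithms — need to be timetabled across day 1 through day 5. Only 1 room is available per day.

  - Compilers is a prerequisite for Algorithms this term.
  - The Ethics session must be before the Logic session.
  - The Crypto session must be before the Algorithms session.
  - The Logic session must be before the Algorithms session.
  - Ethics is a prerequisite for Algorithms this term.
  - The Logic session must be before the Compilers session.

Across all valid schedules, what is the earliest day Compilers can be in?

Precedence pushes Compilers to at least day 3; downstream work caps Compilers at day 4.
Compilers at day 3 is achievable: Logic in day 2; Ethics in day 1; Compilers in day 3; Algorithms in day 5; Crypto in day 4.

day 3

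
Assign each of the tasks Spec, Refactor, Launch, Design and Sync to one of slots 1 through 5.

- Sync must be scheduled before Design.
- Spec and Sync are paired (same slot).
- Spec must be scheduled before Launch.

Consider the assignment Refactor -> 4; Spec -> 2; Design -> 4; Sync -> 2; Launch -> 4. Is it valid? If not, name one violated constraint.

Yes

Spec and Sync are paired (same slot) — holds.
Spec must be scheduled before Launch — holds.
Sync must be scheduled before Design — holds.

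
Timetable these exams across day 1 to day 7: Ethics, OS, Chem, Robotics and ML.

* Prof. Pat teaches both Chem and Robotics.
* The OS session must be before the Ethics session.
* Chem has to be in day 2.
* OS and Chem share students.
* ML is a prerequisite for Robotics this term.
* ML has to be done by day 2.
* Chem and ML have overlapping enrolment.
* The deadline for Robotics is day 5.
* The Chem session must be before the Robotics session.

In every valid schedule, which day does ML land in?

day 1

ML's window is day 1–day 2.
Chem is fixed at day 2, and ML can't share a day with Chem.
So ML must be day 1.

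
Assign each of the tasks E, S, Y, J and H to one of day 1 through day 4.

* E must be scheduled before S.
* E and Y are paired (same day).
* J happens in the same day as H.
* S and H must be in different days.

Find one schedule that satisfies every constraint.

J in day 1, E in day 1, S in day 2, Y in day 1, H in day 1

Checking: E(day 1) before S(day 2); S(day 2) != H(day 1); J = H = day 1; E = Y = day 1.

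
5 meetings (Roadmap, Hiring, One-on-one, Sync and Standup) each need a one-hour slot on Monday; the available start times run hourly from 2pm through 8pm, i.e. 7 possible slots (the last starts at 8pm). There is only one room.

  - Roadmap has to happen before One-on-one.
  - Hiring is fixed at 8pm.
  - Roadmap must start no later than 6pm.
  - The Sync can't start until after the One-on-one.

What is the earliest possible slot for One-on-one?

3pm

Precedence pushes One-on-one to at least 3pm; downstream work caps One-on-one at 7pm.
One-on-one at 3pm is achievable: Sync in 4pm, Standup in 5pm, Roadmap in 2pm, One-on-one in 3pm, Hiring in 8pm.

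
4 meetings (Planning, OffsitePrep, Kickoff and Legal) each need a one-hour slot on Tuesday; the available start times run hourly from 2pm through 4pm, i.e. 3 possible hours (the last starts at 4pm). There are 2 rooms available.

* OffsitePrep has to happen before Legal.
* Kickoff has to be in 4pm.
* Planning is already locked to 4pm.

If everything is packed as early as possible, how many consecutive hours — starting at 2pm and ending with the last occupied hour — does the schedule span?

The precedence chain requires at least 2 distinct hours.
With at most 2 per hour and 4 meetings, at least 2 hours are needed.
Planning can't be placed before 4pm — that is hour 3 counting from 2pm — so the schedule must run through at least 3 hours.
3 works (last occupied hour: 4pm): for example OffsitePrep=2pm, Legal=3pm, Planning=4pm, Kickoff=4pm.

3 hours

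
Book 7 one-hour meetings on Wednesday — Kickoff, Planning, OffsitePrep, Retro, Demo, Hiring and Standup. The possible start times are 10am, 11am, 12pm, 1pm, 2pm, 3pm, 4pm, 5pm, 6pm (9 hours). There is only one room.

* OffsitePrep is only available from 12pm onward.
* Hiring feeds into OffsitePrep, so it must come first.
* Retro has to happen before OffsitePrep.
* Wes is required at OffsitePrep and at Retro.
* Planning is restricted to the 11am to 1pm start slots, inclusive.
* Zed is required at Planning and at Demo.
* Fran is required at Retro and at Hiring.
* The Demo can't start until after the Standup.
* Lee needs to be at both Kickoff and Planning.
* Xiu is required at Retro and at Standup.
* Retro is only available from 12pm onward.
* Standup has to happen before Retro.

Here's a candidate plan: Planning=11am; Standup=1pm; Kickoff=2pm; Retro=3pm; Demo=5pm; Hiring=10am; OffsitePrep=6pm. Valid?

Planning is restricted to the 11am to 1pm start slots, inclusive — holds.
Retro is only available from 12pm onward — holds.
Hiring feeds into OffsitePrep, so it must come first — holds.
There is only one room — holds.
OffsitePrep is only available from 12pm onward — holds.
Lee needs to be at both Kickoff and Planning — holds.
Fran is required at Retro and at Hiring — holds.
The Demo can't start until after the Standup — holds.
Retro has to happen before OffsitePrep — holds.
Standup has to happen before Retro — holds.
Xiu is required at Retro and at Standup — holds.
Wes is required at OffsitePrep and at Retro — holds.
Zed is required at Planning and at Demo — holds.

Yes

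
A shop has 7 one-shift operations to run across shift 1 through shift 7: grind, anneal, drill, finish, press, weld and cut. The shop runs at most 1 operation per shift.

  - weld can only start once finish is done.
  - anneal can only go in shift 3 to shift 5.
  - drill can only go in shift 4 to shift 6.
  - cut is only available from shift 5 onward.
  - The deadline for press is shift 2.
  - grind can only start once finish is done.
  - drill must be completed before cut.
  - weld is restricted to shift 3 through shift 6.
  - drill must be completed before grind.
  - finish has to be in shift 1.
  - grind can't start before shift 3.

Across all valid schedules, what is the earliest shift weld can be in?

Weld is available from shift 3; weld's own window allows nothing later than shift 6.
weld at shift 3 is achievable: drill in shift 4; press in shift 2; weld in shift 3; grind in shift 7; anneal in shift 5; finish in shift 1; cut in shift 6.

shift 3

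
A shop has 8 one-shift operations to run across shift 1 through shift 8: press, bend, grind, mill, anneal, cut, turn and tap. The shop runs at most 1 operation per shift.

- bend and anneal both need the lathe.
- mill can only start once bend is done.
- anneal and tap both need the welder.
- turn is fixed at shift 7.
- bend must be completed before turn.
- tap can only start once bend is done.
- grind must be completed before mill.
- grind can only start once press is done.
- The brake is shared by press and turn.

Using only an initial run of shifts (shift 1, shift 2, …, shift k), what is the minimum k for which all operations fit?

8 shifts

The precedence chain requires at least 3 distinct shifts.
With at most 1 per shift and 8 operations, at least 8 shifts are needed.
turn can't be placed before shift 7, so the schedule must run through at least shift 7.
8 works (last occupied shift: shift 8): for example turn in shift 7; grind in shift 3; bend in shift 1; anneal in shift 6; press in shift 2; mill in shift 4; cut in shift 8; tap in shift 5.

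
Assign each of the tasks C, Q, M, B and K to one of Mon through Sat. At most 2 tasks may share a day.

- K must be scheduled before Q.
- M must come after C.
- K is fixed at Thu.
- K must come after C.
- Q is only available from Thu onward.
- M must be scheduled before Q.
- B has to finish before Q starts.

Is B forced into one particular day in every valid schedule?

B can be Mon (e.g. K=Thu, B=Mon, Q=Fri, M=Tue, C=Mon) or Tue (e.g. B -> Tue, M -> Tue, C -> Mon, Q -> Fri, K -> Thu).

No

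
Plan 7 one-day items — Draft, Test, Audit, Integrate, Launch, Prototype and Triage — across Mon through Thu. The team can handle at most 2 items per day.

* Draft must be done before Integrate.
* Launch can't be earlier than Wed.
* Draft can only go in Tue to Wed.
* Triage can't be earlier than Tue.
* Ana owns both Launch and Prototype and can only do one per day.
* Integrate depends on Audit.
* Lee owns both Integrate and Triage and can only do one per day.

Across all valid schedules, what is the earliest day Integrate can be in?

Precedence pushes Integrate to at least Wed.
Integrate at Wed is achievable: Launch -> Wed; Integrate -> Wed; Triage -> Tue; Prototype -> Thu; Test -> Mon; Audit -> Mon; Draft -> Tue.

Wed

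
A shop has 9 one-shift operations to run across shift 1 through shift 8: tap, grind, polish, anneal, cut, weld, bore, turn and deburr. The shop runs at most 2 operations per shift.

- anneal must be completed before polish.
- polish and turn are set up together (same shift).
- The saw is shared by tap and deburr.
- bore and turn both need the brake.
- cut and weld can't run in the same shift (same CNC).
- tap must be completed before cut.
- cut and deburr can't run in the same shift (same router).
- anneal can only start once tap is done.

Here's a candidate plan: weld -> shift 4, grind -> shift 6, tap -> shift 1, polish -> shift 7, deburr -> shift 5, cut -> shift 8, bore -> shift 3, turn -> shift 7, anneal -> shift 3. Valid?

Yes

cut and weld can't run in the same shift (same CNC) — holds.
anneal can only start once tap is done — holds.
The shop runs at most 2 operations per shift — holds.
anneal must be completed before polish — holds.
bore and turn both need the brake — holds.
cut and deburr can't run in the same shift (same router) — holds.
polish and turn are set up together (same shift) — holds.
tap must be completed before cut — holds.
The saw is shared by tap and deburr — holds.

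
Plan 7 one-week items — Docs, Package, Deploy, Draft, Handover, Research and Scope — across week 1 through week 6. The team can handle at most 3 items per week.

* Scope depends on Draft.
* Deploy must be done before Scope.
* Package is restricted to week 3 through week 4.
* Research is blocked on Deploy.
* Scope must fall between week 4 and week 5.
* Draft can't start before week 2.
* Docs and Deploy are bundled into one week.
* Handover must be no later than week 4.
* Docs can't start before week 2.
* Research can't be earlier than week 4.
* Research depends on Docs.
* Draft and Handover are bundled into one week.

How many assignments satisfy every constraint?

42

Splitting on Docs: it can be week 2 (17), week 3 (17), week 4 (8). Listing each branch's schedules as (Package, Deploy, Draft, Handover, Research, Scope) by week number:
Docs=week 2: (3,2,3,3,4,4) (3,2,3,3,4,5) (3,2,3,3,5,4) (3,2,3,3,5,5) (3,2,3,3,6,4) (3,2,3,3,6,5) (3,2,4,4,4,5) (3,2,4,4,5,5) (3,2,4,4,6,5) (4,2,3,3,4,4) (4,2,3,3,4,5) (4,2,3,3,5,4) (4,2,3,3,5,5) (4,2,3,3,6,4) (4,2,3,3,6,5) (4,2,4,4,5,5) (4,2,4,4,6,5) — 17.
Docs=week 3: (3,3,2,2,4,4) (3,3,2,2,4,5) (3,3,2,2,5,4) (3,3,2,2,5,5) (3,3,2,2,6,4) (3,3,2,2,6,5) (3,3,4,4,4,5) (3,3,4,4,5,5) (3,3,4,4,6,5) (4,3,2,2,4,4) (4,3,2,2,4,5) (4,3,2,2,5,4) (4,3,2,2,5,5) (4,3,2,2,6,4) (4,3,2,2,6,5) (4,3,4,4,5,5) (4,3,4,4,6,5) — 17.
Docs=week 4: (3,4,2,2,5,5) (3,4,2,2,6,5) (3,4,3,3,5,5) (3,4,3,3,6,5) (4,4,2,2,5,5) (4,4,2,2,6,5) (4,4,3,3,5,5) (4,4,3,3,6,5) — 8.
Summing: 17 + 17 + 8 = 42.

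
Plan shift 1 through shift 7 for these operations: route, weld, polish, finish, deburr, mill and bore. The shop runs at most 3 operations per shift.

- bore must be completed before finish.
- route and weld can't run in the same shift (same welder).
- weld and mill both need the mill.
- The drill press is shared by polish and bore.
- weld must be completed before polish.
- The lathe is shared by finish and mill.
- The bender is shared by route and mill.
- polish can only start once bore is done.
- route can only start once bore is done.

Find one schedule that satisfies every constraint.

finish in shift 2; mill in shift 3; route in shift 2; weld in shift 1; polish in shift 2; deburr in shift 1; bore in shift 1

Checking: bore(shift 1) before finish(shift 2); bore(shift 1) before route(shift 2); weld(shift 1) before polish(shift 2); bore(shift 1) before polish(shift 2); route(shift 2) != weld(shift 1); route(shift 2) != mill(shift 3); finish(shift 2) != mill(shift 3); polish(shift 2) != bore(shift 1); weld(shift 1) != mill(shift 3); max 3 per shift (cap 3).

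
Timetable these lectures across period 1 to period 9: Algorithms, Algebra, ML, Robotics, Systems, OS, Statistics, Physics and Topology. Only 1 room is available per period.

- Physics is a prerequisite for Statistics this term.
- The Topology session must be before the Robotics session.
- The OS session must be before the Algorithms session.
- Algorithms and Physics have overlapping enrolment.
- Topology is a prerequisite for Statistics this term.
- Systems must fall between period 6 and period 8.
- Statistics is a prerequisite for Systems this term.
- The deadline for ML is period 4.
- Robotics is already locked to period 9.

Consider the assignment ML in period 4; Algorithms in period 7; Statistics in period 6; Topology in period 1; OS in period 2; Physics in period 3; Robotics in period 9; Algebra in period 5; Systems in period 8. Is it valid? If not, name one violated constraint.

Valid

Statistics is a prerequisite for Systems this term — holds.
Physics is a prerequisite for Statistics this term — holds.
The deadline for ML is period 4 — holds.
Systems must fall between period 6 and period 8 — holds.
Algorithms and Physics have overlapping enrolment — holds.
The OS session must be before the Algorithms session — holds.
Only 1 room is available per period — holds.
The Topology session must be before the Robotics session — holds.
Robotics is already locked to period 9 — holds.
Topology is a prerequisite for Statistics this term — holds.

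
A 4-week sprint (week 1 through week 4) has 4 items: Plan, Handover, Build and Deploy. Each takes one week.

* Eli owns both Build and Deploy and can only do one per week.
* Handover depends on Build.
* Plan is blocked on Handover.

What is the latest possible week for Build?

week 2

Downstream work caps Build at week 2.
Build at week 2 is achievable: Deploy in week 1, Plan in week 4, Build in week 2, Handover in week 3.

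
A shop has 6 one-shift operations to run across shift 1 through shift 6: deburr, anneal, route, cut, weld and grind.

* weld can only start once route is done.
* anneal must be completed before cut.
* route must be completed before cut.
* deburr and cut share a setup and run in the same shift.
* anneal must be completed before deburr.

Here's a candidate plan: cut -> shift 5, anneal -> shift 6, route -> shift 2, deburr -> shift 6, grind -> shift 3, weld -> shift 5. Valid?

No. anneal must be completed before cut is not satisfied.

deburr and cut share a setup and run in the same shift — violated.
anneal must be completed before cut — violated.
route must be completed before cut — holds.
anneal must be completed before deburr — violated.
weld can only start once route is done — holds.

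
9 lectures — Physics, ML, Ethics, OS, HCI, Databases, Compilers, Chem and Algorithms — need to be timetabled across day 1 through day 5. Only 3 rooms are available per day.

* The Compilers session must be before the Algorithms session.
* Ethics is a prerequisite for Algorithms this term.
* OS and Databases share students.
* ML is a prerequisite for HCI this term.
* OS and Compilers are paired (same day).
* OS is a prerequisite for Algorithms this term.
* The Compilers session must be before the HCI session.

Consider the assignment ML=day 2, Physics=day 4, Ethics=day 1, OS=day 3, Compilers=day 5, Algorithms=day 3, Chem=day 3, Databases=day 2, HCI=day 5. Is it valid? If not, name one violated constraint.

No — it violates: The Compilers session must be before the Algorithms session

OS and Compilers are paired (same day) — violated.
ML is a prerequisite for HCI this term — holds.
Ethics is a prerequisite for Algorithms this term — holds.
The Compilers session must be before the HCI session — violated.
The Compilers session must be before the Algorithms session — violated.
Only 3 rooms are available per day — holds.
OS and Databases share students — holds.
OS is a prerequisite for Algorithms this term — violated.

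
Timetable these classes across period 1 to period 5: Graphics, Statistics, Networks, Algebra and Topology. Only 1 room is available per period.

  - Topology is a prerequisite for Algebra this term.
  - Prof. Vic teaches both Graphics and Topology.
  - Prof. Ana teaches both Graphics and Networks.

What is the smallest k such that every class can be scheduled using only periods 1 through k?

5

The precedence chain requires at least 2 distinct periods.
With at most 1 per period and 5 classes, at least 5 periods are needed.
5 works (last occupied period: period 5): for example Graphics -> period 3; Networks -> period 5; Statistics -> period 4; Topology -> period 1; Algebra -> period 2.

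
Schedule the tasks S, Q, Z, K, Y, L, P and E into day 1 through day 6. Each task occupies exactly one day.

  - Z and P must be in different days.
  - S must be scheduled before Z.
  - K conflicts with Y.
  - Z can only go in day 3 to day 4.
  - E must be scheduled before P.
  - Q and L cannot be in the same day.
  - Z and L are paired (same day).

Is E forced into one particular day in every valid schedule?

No

E can be day 1 (e.g. S in day 1; Y in day 2; P in day 2; E in day 1; Q in day 1; K in day 1; Z in day 3; L in day 3) or day 2 (e.g. Q=day 1; E=day 2; K=day 1; Z=day 3; L=day 3; S=day 1; P=day 4; Y=day 2).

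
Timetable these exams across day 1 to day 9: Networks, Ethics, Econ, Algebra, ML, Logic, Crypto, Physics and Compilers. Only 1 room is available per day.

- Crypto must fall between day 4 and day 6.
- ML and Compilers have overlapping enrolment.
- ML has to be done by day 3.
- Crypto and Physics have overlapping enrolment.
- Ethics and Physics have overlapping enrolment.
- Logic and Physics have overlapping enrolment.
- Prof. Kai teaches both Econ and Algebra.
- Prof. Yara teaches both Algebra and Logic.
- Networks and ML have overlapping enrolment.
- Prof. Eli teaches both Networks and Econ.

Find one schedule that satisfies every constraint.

Networks in day 2, ML in day 1, Ethics in day 3, Physics in day 8, Logic in day 7, Algebra in day 6, Crypto in day 4, Econ in day 5, Compilers in day 9

Checking: Logic(day 7) != Physics(day 8); ML(day 1) != Compilers(day 9); Networks(day 2) != Econ(day 5); Algebra(day 6) != Logic(day 7); Econ(day 5) != Algebra(day 6); Crypto(day 4) != Physics(day 8); Ethics(day 3) != Physics(day 8); Networks(day 2) != ML(day 1); Crypto=day 4 in [day 4,day 6]; ML=day 1 in [day 1,day 3]; max 1 per day (cap 1).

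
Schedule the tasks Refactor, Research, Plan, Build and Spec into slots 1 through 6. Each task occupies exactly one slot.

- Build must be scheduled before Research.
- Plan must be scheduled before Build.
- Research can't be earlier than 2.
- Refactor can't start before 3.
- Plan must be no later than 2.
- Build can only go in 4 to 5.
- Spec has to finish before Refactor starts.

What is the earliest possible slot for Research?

Research is available from 2; precedence pushes Research to at least 5.
Research at 5 is achievable: Build=4, Research=5, Spec=1, Refactor=3, Plan=1.

5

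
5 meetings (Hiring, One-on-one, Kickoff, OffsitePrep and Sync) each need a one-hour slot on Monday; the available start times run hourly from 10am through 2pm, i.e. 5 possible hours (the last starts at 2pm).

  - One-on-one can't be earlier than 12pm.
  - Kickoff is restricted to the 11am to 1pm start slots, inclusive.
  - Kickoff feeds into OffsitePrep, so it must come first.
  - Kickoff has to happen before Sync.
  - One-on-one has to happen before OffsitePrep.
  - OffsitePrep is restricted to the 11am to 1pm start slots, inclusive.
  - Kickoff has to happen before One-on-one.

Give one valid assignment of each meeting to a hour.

OffsitePrep -> 1pm, Sync -> 12pm, Kickoff -> 11am, Hiring -> 10am, One-on-one -> 12pm

Checking: One-on-one(12pm) before OffsitePrep(1pm); Kickoff(11am) before Sync(12pm); Kickoff(11am) before One-on-one(12pm); Kickoff(11am) before OffsitePrep(1pm); One-on-one=12pm in [12pm,2pm]; OffsitePrep=1pm in [11am,1pm]; Kickoff=11am in [11am,1pm].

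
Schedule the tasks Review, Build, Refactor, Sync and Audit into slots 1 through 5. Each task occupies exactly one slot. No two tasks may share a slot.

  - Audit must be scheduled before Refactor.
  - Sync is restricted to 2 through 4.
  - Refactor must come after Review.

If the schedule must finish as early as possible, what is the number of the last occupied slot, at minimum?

The precedence chain requires at least 2 distinct slots.
With at most 1 per slot and 5 tasks, at least 5 slots are needed.
5 works (last occupied slot: 5): for example Build in 5; Sync in 2; Audit in 3; Refactor in 4; Review in 1.

5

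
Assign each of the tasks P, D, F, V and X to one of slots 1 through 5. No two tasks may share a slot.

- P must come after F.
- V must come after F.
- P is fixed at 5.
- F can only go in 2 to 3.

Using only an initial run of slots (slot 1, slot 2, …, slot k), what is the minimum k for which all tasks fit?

5 slots

The precedence chain requires at least 2 distinct slots.
With at most 1 per slot and 5 tasks, at least 5 slots are needed.
P can't be placed before 5, so the schedule must run through at least slot 5.
5 works (last occupied slot: 5): for example V=3, F=2, D=1, X=4, P=5.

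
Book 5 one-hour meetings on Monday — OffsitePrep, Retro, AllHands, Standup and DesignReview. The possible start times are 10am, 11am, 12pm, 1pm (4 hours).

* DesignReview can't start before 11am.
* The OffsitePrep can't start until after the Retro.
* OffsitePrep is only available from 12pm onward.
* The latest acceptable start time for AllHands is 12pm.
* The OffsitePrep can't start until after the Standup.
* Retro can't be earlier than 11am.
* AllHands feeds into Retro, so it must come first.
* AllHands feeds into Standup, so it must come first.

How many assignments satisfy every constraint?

18

Splitting on OffsitePrep: it can be 12pm (3), 1pm (15). Listing each branch's schedules as (Retro, AllHands, Standup, DesignReview):
OffsitePrep=12pm: (11am,10am,11am,11am) (11am,10am,11am,12pm) (11am,10am,11am,1pm) — 3.
OffsitePrep=1pm: (11am,10am,11am,11am) (11am,10am,11am,12pm) (11am,10am,11am,1pm) (11am,10am,12pm,11am) (11am,10am,12pm,12pm) (11am,10am,12pm,1pm) (12pm,10am,11am,11am) (12pm,10am,11am,12pm) (12pm,10am,11am,1pm) (12pm,10am,12pm,11am) (12pm,10am,12pm,12pm) (12pm,10am,12pm,1pm) (12pm,11am,12pm,11am) (12pm,11am,12pm,12pm) (12pm,11am,12pm,1pm) — 15.
Summing: 3 + 15 = 18.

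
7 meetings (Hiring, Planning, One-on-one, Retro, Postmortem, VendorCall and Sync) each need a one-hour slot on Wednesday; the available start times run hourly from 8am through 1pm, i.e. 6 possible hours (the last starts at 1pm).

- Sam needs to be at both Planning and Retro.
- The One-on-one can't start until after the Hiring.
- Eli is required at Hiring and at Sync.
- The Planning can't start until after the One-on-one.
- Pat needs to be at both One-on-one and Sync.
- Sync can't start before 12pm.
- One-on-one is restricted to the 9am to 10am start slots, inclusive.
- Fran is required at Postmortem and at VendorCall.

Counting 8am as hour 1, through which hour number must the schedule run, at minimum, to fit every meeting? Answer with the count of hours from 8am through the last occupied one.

The precedence chain requires at least 3 distinct hours.
Sync can't be placed before 12pm — that is hour 5 counting from 8am — so the schedule must run through at least 5 hours.
5 works (last occupied hour: 12pm): for example Sync in 12pm, Planning in 10am, Retro in 8am, VendorCall in 9am, One-on-one in 9am, Hiring in 8am, Postmortem in 8am.

5 hours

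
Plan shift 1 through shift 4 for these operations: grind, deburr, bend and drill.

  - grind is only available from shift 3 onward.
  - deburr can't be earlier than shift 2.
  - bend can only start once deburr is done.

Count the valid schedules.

24

Splitting on grind: it can be shift 3 (12), shift 4 (12). Listing each branch's schedules as (deburr, bend, drill) by shift number:
grind=shift 3: (2,3,1) (2,3,2) (2,3,3) (2,3,4) (2,4,1) (2,4,2) (2,4,3) (2,4,4) (3,4,1) (3,4,2) (3,4,3) (3,4,4) — 12.
grind=shift 4: (2,3,1) (2,3,2) (2,3,3) (2,3,4) (2,4,1) (2,4,2) (2,4,3) (2,4,4) (3,4,1) (3,4,2) (3,4,3) (3,4,4) — 12.
Summing: 12 + 12 = 24.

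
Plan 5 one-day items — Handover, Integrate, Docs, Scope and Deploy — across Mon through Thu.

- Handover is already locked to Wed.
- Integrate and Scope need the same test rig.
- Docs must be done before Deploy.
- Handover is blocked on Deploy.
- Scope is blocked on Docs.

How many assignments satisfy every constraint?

Splitting on Integrate: it can be Mon (3), Tue (2), Wed (2), Thu (2). Listing each branch's schedules as (Handover, Docs, Scope, Deploy):
Integrate=Mon: (Wed,Mon,Tue,Tue) (Wed,Mon,Wed,Tue) (Wed,Mon,Thu,Tue) — 3.
Integrate=Tue: (Wed,Mon,Wed,Tue) (Wed,Mon,Thu,Tue) — 2.
Integrate=Wed: (Wed,Mon,Tue,Tue) (Wed,Mon,Thu,Tue) — 2.
Integrate=Thu: (Wed,Mon,Tue,Tue) (Wed,Mon,Wed,Tue) — 2.
Summing: 3 + 2 + 2 + 2 = 9.

9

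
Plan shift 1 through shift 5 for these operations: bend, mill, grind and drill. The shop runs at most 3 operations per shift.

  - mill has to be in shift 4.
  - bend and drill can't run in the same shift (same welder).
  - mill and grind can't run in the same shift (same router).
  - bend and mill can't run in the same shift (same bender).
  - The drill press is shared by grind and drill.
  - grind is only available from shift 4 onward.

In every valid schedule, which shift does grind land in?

grind's window is shift 4–shift 5.
mill is fixed at shift 4, and grind can't share a shift with mill.
So grind must be shift 5.

shift 5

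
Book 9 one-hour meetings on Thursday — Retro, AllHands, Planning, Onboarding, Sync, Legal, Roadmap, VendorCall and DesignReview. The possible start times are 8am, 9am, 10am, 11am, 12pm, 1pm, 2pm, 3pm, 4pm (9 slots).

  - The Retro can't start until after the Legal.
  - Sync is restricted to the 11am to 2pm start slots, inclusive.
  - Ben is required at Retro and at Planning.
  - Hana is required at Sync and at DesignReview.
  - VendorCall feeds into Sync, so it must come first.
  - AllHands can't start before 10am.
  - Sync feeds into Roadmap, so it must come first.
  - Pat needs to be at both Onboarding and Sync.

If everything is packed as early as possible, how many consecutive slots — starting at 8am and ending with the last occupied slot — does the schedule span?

The precedence chain requires at least 3 distinct slots.
Propagating the time windows through the other constraints, Roadmap can't land before 12pm — that is slot 5 counting from 8am — so the schedule must run through at least 5 slots.
5 works (last occupied slot: 12pm): for example AllHands=10am; Sync=11am; Roadmap=12pm; Retro=9am; VendorCall=8am; Legal=8am; DesignReview=8am; Onboarding=8am; Planning=8am.

5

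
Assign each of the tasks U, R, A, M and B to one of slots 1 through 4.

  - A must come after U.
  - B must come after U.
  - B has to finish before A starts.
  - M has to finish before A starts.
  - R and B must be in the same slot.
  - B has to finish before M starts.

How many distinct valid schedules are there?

1

Enumerating: M in 3, A in 4, B in 2, R in 2, U in 1.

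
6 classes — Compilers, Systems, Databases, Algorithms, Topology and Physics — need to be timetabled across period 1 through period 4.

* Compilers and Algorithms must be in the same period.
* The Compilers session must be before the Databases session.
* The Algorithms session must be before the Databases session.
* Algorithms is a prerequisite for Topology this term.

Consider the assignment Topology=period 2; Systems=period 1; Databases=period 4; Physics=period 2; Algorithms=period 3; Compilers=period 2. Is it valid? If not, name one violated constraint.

No. Algorithms is a prerequisite for Topology this term is not satisfied.

Compilers and Algorithms must be in the same period — violated.
Algorithms is a prerequisite for Topology this term — violated.
The Compilers session must be before the Databases session — holds.
The Algorithms session must be before the Databases session — holds.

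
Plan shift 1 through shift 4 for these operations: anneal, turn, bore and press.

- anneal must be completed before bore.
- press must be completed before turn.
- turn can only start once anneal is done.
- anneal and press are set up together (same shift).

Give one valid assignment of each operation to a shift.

bore -> shift 2, turn -> shift 2, anneal -> shift 1, press -> shift 1

Checking: press(shift 1) before turn(shift 2); anneal(shift 1) before turn(shift 2); anneal(shift 1) before bore(shift 2); anneal = press = shift 1.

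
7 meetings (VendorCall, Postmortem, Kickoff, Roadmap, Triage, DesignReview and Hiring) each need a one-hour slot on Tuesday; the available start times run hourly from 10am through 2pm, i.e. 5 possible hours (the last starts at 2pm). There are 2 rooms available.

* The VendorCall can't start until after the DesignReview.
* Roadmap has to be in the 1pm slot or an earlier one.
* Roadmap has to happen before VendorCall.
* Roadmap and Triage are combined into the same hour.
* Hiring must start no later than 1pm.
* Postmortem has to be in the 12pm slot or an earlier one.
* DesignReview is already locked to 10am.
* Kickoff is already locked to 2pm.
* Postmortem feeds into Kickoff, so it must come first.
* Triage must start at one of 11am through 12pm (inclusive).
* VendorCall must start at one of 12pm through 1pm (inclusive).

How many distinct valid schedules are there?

Splitting on VendorCall: it can be 12pm (4), 1pm (10). Listing each branch's schedules as (Postmortem, Kickoff, Roadmap, Triage, DesignReview, Hiring):
VendorCall=12pm: (10am,2pm,11am,11am,10am,12pm) (10am,2pm,11am,11am,10am,1pm) (12pm,2pm,11am,11am,10am,10am) (12pm,2pm,11am,11am,10am,1pm) — 4.
VendorCall=1pm: (10am,2pm,11am,11am,10am,12pm) (10am,2pm,11am,11am,10am,1pm) (10am,2pm,12pm,12pm,10am,11am) (10am,2pm,12pm,12pm,10am,1pm) (11am,2pm,12pm,12pm,10am,10am) (11am,2pm,12pm,12pm,10am,11am) (11am,2pm,12pm,12pm,10am,1pm) (12pm,2pm,11am,11am,10am,10am) (12pm,2pm,11am,11am,10am,12pm) (12pm,2pm,11am,11am,10am,1pm) — 10.
Summing: 4 + 10 = 14.

14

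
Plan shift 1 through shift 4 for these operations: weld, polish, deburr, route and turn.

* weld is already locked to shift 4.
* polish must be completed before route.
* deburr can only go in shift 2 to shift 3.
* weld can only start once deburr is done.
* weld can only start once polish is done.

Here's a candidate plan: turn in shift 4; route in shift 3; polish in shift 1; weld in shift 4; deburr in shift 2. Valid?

Yes

weld can only start once polish is done — holds.
deburr can only go in shift 2 to shift 3 — holds.
weld is already locked to shift 4 — holds.
polish must be completed before route — holds.
weld can only start once deburr is done — holds.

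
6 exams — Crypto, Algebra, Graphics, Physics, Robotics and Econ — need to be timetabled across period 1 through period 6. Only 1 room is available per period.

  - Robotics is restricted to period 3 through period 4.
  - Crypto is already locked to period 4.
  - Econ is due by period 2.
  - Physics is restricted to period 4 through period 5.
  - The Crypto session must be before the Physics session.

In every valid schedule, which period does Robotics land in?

period 3

Robotics is available from period 3; Robotics's own window allows nothing later than period 4.
So Robotics is pinned to period 3.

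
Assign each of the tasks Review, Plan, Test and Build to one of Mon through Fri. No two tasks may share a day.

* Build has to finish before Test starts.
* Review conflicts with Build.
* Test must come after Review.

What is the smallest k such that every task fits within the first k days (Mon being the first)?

4

The precedence chain requires at least 2 distinct days.
With at most 1 per day and 4 tasks, at least 4 days are needed.
4 works (last occupied day: Thu): for example Test -> Wed; Build -> Tue; Review -> Mon; Plan -> Thu.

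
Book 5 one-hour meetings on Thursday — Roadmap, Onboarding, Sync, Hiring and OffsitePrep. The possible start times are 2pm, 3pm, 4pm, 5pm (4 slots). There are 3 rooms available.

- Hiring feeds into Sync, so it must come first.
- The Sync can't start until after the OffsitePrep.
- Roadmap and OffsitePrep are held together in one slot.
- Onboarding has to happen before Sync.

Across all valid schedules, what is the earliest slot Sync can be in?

4pm

Precedence pushes Sync to at least 3pm.
Sync at 4pm is achievable: Sync=4pm, Onboarding=2pm, Roadmap=3pm, OffsitePrep=3pm, Hiring=2pm.
Nothing earlier works — the capacity limit rule out every slot before 4pm.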